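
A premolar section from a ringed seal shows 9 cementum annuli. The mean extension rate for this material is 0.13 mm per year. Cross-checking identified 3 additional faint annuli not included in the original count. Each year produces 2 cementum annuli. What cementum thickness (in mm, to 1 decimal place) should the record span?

0.8 mm

Adjusted count: 9 + 3 = 12 cementum annuli.
Dividing by 2 cementum annuli per year: 12 / 2 = 6 years.
6 years at 0.13 mm/year gives 0.13 × 6 = 0.8 mm.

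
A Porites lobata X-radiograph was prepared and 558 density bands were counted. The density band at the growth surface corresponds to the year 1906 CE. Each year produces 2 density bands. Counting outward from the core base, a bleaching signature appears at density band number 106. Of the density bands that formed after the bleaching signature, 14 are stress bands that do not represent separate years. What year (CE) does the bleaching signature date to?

558 − 106 = 452 density bands lie beyond the bleaching signature toward the growth surface.
Excluding 14 false density bands: 452 − 14 = 438.
Dividing by 2 density bands per year: 438 / 2 = 219 years.
1906 − 219 = 1687 CE.

1687 CE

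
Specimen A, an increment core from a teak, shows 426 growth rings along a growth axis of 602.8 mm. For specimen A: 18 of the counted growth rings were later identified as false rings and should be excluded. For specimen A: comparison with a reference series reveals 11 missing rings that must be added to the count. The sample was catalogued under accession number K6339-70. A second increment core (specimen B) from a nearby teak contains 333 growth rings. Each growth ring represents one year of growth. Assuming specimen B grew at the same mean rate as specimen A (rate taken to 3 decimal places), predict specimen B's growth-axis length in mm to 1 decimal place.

479.2 mm

Specimen A: true growth ring count = 426 − 18 + 11 = 419.
A: 602.8 mm over 419 years gives 602.8 / 419 ≈ 1.439 mm per year.
Length of B = 1.439 × 333 = 479.2 mm.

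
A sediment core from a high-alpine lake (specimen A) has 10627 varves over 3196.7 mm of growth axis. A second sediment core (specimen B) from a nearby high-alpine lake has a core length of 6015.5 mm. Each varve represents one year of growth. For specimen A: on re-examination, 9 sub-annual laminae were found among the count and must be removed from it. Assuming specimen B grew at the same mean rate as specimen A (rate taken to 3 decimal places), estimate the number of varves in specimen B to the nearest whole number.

19985 varves

Specimen A: adjusted count: 10627 − 9 = 10618 varves.
A: Mean rate = 3196.7 mm / 10618 years ≈ 0.301 mm/year.
For B, 6015.5 / 0.301 = 19985.05 years ≈ 19985 varves.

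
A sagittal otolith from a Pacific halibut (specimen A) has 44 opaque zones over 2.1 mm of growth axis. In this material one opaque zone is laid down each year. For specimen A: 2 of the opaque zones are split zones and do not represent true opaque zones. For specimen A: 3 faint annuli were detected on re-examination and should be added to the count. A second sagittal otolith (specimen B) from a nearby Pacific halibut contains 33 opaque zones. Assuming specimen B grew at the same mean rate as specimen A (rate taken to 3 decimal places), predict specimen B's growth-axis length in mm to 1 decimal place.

1.6 mm

Specimen A: true opaque zone count = 44 − 2 + 3 = 45.
A: Extension rate ≈ 2.1 / 45 = 0.047 mm per year.
B's length ≈ 0.047 × 33 = 1.6 mm.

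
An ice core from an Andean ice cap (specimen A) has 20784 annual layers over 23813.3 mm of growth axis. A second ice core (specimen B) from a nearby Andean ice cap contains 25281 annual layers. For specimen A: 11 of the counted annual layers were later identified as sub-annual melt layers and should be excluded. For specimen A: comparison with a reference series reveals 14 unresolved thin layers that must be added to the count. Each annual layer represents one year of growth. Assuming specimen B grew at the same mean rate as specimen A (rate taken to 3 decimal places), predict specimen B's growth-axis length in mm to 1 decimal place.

28972.0 mm

Specimen A: correcting the raw count gives 20784 − 11 + 14 = 20787 true annual layers.
A: Extension rate ≈ 23813.3 / 20787 = 1.146 mm/yr.
B's length ≈ 1.146 × 25281 = 28972.0 mm.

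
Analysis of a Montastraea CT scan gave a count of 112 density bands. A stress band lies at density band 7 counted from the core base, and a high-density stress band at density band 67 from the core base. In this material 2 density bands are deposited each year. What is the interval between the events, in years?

67 − 7 = 60 density bands lie between the two events.
60 density bands at 2 per year is 60 / 2 = 30 years.

30 yr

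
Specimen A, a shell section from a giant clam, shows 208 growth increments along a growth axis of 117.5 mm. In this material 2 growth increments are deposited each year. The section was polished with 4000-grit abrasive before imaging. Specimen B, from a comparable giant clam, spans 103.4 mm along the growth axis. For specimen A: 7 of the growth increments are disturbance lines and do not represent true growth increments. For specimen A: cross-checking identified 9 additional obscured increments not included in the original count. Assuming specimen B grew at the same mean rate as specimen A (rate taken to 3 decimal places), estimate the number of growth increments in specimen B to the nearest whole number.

185 growth increments

Specimen A: correcting the raw count gives 208 − 7 + 9 = 210 true growth increments.
Specimen A: with 2 growth increments per year, 210 / 2 = 105 years.
A: 117.5 mm over 105 years gives 117.5 / 105 ≈ 1.119 mm per year.
B spans 103.4 / 1.119 = 92.40 years; at 2 growth increments per year that is 92.40 × 2 ≈ 185 growth increments.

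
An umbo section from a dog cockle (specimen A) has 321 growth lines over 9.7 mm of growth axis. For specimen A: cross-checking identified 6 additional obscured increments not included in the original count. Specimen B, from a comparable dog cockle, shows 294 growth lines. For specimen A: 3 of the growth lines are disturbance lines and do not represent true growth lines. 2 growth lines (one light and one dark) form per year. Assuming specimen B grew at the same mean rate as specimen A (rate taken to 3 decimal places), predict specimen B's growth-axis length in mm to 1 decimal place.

8.8 mm

Specimen A: after corrections the count is 321 − 3 + 6 = 324 growth lines.
Specimen A: with 2 growth lines per year, 324 / 2 = 162 years.
A: Mean rate = 9.7 mm / 162 years ≈ 0.060 mm per year.
Specimen B: with 2 growth lines per year, 294 / 2 = 147 years. B's length ≈ 0.060 × 147 = 8.8 mm.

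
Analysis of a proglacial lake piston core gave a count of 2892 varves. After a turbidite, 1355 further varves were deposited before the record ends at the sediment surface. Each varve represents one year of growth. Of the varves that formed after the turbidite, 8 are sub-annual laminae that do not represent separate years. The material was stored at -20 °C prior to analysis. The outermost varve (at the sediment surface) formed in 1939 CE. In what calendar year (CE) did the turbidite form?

There are 1355 varves younger than the turbidite.
Removing the 8 false varves leaves 1355 − 8 = 1347 true varves beyond the turbidite.
Counting back 1347 years from 1939 CE places the turbidite in 1939 − 1347 = 592 CE.

592 CE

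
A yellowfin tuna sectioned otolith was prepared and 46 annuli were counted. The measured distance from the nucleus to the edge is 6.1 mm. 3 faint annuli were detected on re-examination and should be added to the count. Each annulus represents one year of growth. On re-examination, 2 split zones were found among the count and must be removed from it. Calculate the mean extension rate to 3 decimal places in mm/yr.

After corrections the count is 46 − 2 + 3 = 47 annuli.
Mean rate = 6.1 mm / 47 years ≈ 0.130 mm/yr.

0.130 mm/yr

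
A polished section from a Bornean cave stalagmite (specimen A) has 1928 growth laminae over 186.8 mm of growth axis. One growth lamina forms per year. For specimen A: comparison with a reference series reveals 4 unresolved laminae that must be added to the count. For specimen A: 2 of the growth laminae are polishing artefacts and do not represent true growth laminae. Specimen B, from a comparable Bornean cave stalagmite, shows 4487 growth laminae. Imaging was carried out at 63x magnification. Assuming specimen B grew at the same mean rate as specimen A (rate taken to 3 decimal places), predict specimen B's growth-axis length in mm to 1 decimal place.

Specimen A: after corrections the count is 1928 − 2 + 4 = 1930 growth laminae.
A: Mean rate = 186.8 mm / 1930 years ≈ 0.097 mm per year.
For B, 0.097 mm/year × 4487 years = 435.2 mm.

435.2 mm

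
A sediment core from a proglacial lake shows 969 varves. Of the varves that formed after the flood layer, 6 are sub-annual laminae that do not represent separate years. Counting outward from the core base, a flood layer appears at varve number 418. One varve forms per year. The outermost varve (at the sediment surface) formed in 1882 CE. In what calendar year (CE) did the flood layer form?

1337 CE

Between varve 418 and the sediment surface there are 969 − 418 = 551 varves.
551 − 6 false = 545 true varves after the flood layer.
The varve at the sediment surface is 1882 CE, so the flood layer dates to 1882 − 545 = 1337 CE.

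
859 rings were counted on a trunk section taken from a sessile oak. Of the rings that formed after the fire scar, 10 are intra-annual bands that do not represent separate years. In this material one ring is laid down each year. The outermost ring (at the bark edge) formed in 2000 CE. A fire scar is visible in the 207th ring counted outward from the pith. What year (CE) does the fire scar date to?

1358 CE

The fire scar sits at ring 207 from the pith, so 859 − 207 = 652 rings formed after it.
652 − 10 false = 642 true rings after the fire scar.
The ring at the bark edge is 2000 CE, so the fire scar dates to 2000 − 642 = 1358 CE.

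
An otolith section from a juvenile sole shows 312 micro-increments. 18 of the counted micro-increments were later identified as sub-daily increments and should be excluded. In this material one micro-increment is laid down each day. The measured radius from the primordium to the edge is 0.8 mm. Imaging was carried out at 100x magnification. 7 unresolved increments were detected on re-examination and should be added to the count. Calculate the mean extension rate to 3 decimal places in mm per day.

0.003 mm per day

After corrections the count is 312 − 18 + 7 = 301 micro-increments.
Mean rate = 0.8 mm / 301 days ≈ 0.003 mm per day.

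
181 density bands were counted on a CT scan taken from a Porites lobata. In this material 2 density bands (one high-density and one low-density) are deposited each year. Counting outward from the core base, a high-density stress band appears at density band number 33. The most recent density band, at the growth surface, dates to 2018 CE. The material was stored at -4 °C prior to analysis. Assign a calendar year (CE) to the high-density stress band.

1944 CE

Between density band 33 and the growth surface there are 181 − 33 = 148 density bands.
Dividing by 2 density bands per year: 148 / 2 = 74 years.
The density band at the growth surface is 2018 CE, so the high-density stress band dates to 2018 − 74 = 1944 CE.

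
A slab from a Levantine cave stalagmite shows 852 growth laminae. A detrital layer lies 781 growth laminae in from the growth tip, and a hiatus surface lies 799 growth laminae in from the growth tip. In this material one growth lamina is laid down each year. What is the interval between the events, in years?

18 years

The two markers are separated by 799 − 781 = 18 growth laminae.
That is 18 years at one growth lamina per year.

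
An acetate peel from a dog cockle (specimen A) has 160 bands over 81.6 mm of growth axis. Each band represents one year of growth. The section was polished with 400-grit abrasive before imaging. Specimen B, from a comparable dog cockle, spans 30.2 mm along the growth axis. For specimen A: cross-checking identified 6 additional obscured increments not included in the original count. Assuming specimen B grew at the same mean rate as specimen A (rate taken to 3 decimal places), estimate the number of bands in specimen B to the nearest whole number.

61 bands

Specimen A: after corrections the count is 160 + 6 = 166 bands.
A: Extension rate ≈ 81.6 / 166 = 0.492 mm per year.
B spans 30.2 / 0.492 = 61.38 years ≈ 61 bands.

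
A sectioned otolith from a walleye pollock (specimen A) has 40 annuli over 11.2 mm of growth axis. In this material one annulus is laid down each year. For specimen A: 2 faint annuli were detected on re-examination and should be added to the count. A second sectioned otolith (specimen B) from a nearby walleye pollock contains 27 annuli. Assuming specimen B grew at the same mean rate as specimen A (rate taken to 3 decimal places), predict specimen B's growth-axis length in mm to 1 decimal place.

Specimen A: adjusted count: 40 + 2 = 42 annuli.
A: Mean rate = 11.2 mm / 42 years ≈ 0.267 mm/yr.
Length of B = 0.267 × 27 = 7.2 mm.

7.2 mm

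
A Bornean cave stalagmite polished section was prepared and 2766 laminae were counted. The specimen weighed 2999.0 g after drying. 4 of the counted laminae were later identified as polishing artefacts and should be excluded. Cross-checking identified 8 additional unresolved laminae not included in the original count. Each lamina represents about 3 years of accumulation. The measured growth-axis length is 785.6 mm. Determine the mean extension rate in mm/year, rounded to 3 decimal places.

Correcting the raw count gives 2766 − 4 + 8 = 2770 true laminae.
2770 laminae at 3 years each span 2770 × 3 = 8310 years.
785.6 mm over 8310 years gives 785.6 / 8310 ≈ 0.095 mm/year.

0.095 mm/year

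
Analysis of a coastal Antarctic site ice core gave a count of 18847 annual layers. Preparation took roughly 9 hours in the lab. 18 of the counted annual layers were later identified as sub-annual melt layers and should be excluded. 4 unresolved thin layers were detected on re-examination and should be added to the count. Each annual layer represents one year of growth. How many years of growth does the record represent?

Correcting the raw count gives 18847 − 18 + 4 = 18833 true annual layers.
One annual layer per year makes the duration 18833 years.

18833 years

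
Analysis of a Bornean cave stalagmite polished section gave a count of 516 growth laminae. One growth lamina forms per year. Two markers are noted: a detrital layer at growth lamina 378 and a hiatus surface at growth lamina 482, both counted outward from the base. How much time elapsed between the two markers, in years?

Separation: 482 − 378 = 104 growth laminae.
One growth lamina per year makes the interval 104 years.

104 yr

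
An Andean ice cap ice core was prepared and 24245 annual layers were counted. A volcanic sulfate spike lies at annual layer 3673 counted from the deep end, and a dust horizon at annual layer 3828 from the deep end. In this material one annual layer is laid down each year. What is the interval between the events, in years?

3828 − 3673 = 155 annual layers lie between the two events.
One annual layer per year makes the interval 155 years.

155 yr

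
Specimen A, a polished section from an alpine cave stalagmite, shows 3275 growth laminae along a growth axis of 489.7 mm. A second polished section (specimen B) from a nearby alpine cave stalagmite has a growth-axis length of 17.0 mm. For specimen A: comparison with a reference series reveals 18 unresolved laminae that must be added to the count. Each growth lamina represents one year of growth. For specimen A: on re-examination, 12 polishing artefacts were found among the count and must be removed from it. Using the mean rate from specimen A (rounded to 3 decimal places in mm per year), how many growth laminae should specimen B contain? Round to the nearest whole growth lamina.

Specimen A: correcting the raw count gives 3275 − 12 + 18 = 3281 true growth laminae.
A: 489.7 mm over 3281 years gives 489.7 / 3281 ≈ 0.149 mm/yr.
Specimen B: 17.0 mm / 0.149 mm per year = 114.09 years ≈ 114 growth laminae.

114 growth laminae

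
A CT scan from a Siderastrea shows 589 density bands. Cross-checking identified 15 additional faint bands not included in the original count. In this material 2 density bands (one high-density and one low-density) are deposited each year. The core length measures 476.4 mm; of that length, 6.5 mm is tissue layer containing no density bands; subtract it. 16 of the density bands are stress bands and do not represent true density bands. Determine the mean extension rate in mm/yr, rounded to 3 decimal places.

Correcting the raw count gives 589 − 16 + 15 = 588 true density bands.
With 2 density bands per year, 588 / 2 = 294 years.
Net length = 476.4 − 6.5 = 469.9 mm.
Extension rate ≈ 469.9 / 294 = 1.598 mm/yr.

1.598 mm/yr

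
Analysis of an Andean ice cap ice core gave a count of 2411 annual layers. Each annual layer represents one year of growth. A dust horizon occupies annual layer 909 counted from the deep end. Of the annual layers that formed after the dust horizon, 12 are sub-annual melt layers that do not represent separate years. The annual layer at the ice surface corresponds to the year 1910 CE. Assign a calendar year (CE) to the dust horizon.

420 CE

Between annual layer 909 and the ice surface there are 2411 − 909 = 1502 annual layers.
Removing the 12 false annual layers leaves 1502 − 12 = 1490 true annual layers beyond the dust horizon.
The annual layer at the ice surface is 1910 CE, so the dust horizon dates to 1910 − 1490 = 420 CE.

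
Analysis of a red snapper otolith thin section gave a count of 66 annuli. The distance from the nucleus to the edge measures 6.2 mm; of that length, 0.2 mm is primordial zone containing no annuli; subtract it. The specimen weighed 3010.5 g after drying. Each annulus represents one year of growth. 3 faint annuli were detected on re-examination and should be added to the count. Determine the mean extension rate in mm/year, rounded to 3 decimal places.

After corrections the count is 66 + 3 = 69 annuli.
The growth record spans 6.2 − 0.2 = 6.0 mm.
Extension rate ≈ 6.0 / 69 = 0.087 mm/year.

0.087 mm/year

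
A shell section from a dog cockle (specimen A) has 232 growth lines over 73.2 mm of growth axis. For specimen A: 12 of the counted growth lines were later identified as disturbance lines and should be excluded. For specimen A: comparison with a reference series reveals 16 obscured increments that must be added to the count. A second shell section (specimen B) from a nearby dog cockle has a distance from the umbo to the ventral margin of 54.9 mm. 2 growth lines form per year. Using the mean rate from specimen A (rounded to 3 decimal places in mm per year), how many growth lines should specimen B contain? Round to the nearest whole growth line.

Specimen A: true growth line count = 232 − 12 + 16 = 236.
Specimen A: 236 growth lines at 2 per year is 236 / 2 = 118 years.
A: 73.2 mm over 118 years gives 73.2 / 118 ≈ 0.620 mm/year.
For B, 54.9 / 0.620 = 88.55 years; at 2 growth lines per year that is 88.55 × 2 ≈ 177 growth lines.

177 growth lines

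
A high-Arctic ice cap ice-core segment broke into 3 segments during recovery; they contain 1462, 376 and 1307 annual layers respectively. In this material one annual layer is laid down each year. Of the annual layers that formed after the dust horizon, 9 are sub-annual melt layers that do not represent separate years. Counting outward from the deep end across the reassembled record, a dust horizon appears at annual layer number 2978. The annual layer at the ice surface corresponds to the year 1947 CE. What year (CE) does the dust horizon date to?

1789 CE

Total annual layers = 1462 + 376 + 1307 = 3145.
The dust horizon sits at annual layer 2978 from the deep end, so 3145 − 2978 = 167 annual layers formed after it.
Excluding 9 false annual layers: 167 − 9 = 158.
The annual layer at the ice surface is 1947 CE, so the dust horizon dates to 1947 − 158 = 1789 CE.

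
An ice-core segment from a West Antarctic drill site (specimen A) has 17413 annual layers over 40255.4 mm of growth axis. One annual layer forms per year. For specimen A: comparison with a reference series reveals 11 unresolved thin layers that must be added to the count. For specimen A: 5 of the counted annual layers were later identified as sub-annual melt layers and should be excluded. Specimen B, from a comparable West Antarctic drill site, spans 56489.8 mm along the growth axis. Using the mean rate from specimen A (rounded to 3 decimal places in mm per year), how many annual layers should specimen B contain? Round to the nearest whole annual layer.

Specimen A: after corrections the count is 17413 − 5 + 11 = 17419 annual layers.
A: 40255.4 mm over 17419 years gives 40255.4 / 17419 ≈ 2.311 mm/yr.
B spans 56489.8 / 2.311 = 24443.88 years ≈ 24444 annual layers.

24444 annual layers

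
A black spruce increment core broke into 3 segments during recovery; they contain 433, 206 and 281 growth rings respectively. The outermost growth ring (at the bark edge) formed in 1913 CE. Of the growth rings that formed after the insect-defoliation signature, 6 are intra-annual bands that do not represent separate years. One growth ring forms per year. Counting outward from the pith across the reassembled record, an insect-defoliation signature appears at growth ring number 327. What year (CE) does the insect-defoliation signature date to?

1326 CE

Total growth rings = 433 + 206 + 281 = 920.
920 − 327 = 593 growth rings lie beyond the insect-defoliation signature toward the bark edge.
Removing the 6 false growth rings leaves 593 − 6 = 587 true growth rings beyond the insect-defoliation signature.
Counting back 587 years from 1913 CE places the insect-defoliation signature in 1913 − 587 = 1326 CE.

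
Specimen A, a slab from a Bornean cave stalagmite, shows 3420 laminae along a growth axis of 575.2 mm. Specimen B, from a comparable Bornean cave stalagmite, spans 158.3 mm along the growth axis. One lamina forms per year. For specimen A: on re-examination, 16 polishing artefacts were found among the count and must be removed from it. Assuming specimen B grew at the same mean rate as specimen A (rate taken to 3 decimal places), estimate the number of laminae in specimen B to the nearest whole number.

Specimen A: after corrections the count is 3420 − 16 = 3404 laminae.
A: Extension rate ≈ 575.2 / 3404 = 0.169 mm/yr.
B spans 158.3 / 0.169 = 936.69 years ≈ 937 laminae.

937 laminae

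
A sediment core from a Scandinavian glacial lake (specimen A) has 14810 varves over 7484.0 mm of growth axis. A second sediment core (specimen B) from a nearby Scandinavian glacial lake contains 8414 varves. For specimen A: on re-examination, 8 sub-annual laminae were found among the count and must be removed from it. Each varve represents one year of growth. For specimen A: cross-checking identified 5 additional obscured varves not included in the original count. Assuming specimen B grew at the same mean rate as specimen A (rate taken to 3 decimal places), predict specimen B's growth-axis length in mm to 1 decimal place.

Specimen A: true varve count = 14810 − 8 + 5 = 14807.
A: Extension rate ≈ 7484.0 / 14807 = 0.505 mm per year.
B's length ≈ 0.505 × 8414 = 4249.1 mm.

4249.1 mm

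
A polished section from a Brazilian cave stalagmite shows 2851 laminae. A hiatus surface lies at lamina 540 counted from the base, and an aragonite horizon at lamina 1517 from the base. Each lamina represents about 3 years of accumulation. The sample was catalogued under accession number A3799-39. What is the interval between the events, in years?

2931 yr

The two markers are separated by 1517 − 540 = 977 laminae.
977 laminae at 3 years each span 977 × 3 = 2931 years.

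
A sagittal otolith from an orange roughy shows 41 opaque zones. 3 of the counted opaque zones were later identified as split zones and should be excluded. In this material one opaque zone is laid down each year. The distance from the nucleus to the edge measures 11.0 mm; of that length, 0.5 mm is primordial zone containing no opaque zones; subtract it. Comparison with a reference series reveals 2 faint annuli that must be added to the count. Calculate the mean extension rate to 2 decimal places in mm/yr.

0.26 mm/yr

Correcting the raw count gives 41 − 3 + 2 = 40 true opaque zones.
Removing the 0.5 mm offcut leaves 11.0 − 0.5 = 10.5 mm.
Mean rate = 10.5 mm / 40 years ≈ 0.26 mm/yr.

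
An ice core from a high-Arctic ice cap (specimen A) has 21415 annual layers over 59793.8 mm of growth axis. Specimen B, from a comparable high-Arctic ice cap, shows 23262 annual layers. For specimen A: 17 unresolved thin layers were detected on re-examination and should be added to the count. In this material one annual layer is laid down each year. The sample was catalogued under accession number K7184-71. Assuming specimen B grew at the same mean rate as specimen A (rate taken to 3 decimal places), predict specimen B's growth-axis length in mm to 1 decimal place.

Specimen A: adjusted count: 21415 + 17 = 21432 annual layers.
A: 59793.8 mm over 21432 years gives 59793.8 / 21432 ≈ 2.790 mm per year.
For B, 2.790 mm/year × 23262 years = 64901.0 mm.

64901.0 mm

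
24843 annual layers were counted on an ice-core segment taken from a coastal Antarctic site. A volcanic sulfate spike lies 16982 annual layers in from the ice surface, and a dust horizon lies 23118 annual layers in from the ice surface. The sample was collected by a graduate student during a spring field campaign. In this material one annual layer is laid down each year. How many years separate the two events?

6136 yr

23118 − 16982 = 6136 annual layers lie between the two events.
One annual layer per year makes the interval 6136 years.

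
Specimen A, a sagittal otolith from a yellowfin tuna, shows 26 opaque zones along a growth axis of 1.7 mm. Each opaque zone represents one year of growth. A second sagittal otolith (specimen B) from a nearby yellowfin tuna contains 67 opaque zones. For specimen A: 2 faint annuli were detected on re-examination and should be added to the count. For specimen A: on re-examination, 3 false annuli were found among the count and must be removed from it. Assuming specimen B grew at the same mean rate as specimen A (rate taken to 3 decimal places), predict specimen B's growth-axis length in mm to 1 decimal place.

4.6 mm

Specimen A: correcting the raw count gives 26 − 3 + 2 = 25 true opaque zones.
A: Mean rate = 1.7 mm / 25 years ≈ 0.068 mm/year.
For B, 0.068 mm/year × 67 years = 4.6 mm.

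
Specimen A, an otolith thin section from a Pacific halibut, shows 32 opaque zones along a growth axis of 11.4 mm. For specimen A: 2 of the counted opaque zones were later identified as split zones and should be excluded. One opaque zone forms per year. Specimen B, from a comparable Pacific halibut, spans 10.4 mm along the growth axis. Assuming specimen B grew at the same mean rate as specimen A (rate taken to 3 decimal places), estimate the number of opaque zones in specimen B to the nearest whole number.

Specimen A: correcting the raw count gives 32 − 2 = 30 true opaque zones.
A: 11.4 mm over 30 years gives 11.4 / 30 ≈ 0.380 mm per year.
Specimen B: 10.4 mm / 0.380 mm per year = 27.37 years ≈ 27 opaque zones.

27 opaque zones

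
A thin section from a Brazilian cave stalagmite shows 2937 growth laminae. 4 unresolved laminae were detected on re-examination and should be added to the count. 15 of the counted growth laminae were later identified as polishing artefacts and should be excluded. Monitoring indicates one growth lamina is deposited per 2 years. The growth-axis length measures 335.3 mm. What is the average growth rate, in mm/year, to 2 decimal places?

0.06 mm/year

Adjusted count: 2937 − 15 + 4 = 2926 growth laminae.
At 2 years per growth lamina, 2926 × 2 = 5852 years.
335.3 mm over 5852 years gives 335.3 / 5852 ≈ 0.06 mm/year.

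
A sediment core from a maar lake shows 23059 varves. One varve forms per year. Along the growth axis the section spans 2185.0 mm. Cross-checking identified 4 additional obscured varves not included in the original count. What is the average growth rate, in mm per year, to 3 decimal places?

True varve count = 23059 + 4 = 23063.
Extension rate ≈ 2185.0 / 23063 = 0.095 mm per year.

0.095 mm per year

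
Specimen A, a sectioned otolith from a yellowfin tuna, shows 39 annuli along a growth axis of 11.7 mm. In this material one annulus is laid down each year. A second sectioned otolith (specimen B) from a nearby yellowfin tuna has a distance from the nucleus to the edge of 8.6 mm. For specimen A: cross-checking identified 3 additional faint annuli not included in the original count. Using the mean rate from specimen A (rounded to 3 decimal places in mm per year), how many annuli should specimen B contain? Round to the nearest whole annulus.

Specimen A: correcting the raw count gives 39 + 3 = 42 true annuli.
A: Extension rate ≈ 11.7 / 42 = 0.279 mm/year.
Specimen B: 8.6 mm / 0.279 mm per year = 30.82 years ≈ 31 annuli.

31 annuli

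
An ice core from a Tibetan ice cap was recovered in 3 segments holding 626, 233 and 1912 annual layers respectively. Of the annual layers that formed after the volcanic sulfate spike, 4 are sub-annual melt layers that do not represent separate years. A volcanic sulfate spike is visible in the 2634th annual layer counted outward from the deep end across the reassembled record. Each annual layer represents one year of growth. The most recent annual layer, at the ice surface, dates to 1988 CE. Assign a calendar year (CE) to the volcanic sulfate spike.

1855 CE

Total annual layers = 626 + 233 + 1912 = 2771.
The volcanic sulfate spike sits at annual layer 2634 from the deep end, so 2771 − 2634 = 137 annual layers formed after it.
Excluding 4 false annual layers: 137 − 4 = 133.
1988 − 133 = 1855 CE.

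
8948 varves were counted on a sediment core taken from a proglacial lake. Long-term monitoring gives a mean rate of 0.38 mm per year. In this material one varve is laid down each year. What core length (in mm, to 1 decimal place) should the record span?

3400.2 mm

The record spans 8948 years at 0.38 mm per year.
8948 years at 0.38 mm/year gives 0.38 × 8948 = 3400.2 mm.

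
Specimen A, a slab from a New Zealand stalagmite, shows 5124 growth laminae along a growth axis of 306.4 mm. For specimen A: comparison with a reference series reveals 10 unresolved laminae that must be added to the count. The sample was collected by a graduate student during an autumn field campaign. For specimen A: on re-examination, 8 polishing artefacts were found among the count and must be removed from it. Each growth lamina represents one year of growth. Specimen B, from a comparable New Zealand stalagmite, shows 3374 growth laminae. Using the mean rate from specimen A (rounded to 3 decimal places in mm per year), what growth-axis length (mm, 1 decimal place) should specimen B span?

202.4 mm

Specimen A: true growth lamina count = 5124 − 8 + 10 = 5126.
A: Extension rate ≈ 306.4 / 5126 = 0.060 mm per year.
B's length ≈ 0.060 × 3374 = 202.4 mm.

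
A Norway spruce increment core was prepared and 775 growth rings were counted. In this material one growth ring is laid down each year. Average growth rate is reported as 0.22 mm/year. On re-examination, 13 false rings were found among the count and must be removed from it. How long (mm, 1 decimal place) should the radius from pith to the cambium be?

167.6 mm

True growth ring count = 775 − 13 = 762.
Predicted length = 0.22 mm/year × 762 years = 167.6 mm.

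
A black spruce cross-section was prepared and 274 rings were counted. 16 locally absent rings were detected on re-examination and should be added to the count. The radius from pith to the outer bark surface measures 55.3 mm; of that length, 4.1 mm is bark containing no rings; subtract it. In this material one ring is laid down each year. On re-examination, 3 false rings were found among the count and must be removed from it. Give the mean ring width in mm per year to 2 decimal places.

True ring count = 274 − 3 + 16 = 287.
Net length = 55.3 − 4.1 = 51.2 mm.
51.2 mm over 287 years gives 51.2 / 287 ≈ 0.18 mm per year.

0.18 mm per year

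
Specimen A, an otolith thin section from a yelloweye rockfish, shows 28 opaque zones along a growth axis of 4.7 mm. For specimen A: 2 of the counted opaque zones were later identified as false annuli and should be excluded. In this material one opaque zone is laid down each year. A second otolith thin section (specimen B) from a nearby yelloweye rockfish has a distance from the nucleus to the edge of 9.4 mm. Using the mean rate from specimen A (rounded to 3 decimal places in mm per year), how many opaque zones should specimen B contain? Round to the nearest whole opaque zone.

Specimen A: correcting the raw count gives 28 − 2 = 26 true opaque zones.
A: 4.7 mm over 26 years gives 4.7 / 26 ≈ 0.181 mm/year.
For B, 9.4 / 0.181 = 51.93 years ≈ 52 opaque zones.

52 opaque zones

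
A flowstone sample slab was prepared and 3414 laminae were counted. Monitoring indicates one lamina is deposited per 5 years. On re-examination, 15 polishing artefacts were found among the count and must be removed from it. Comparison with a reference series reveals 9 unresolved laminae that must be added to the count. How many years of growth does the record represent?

Adjusted count: 3414 − 15 + 9 = 3408 laminae.
At 5 years per lamina, 3408 × 5 = 17040 years.

17040 yr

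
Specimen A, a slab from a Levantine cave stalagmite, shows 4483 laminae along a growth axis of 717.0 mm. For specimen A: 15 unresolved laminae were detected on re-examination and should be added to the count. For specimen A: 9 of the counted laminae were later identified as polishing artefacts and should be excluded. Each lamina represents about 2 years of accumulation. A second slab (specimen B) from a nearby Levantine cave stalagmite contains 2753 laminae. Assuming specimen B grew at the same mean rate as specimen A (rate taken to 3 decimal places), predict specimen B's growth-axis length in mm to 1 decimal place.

440.5 mm

Specimen A: true lamina count = 4483 − 9 + 15 = 4489.
Specimen A: 4489 laminae at 2 years each span 4489 × 2 = 8978 years.
A: Extension rate ≈ 717.0 / 8978 = 0.080 mm/yr.
Specimen B: multiplying by 2 years per lamina: 2753 × 2 = 5506 years. For B, 0.080 mm/year × 5506 years = 440.5 mm.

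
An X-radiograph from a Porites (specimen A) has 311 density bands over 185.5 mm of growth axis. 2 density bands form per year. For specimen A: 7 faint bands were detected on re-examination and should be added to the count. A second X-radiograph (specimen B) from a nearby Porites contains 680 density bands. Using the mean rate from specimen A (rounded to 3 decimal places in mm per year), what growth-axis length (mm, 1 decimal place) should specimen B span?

Specimen A: correcting the raw count gives 311 + 7 = 318 true density bands.
Specimen A: with 2 density bands per year, 318 / 2 = 159 years.
A: 185.5 mm over 159 years gives 185.5 / 159 ≈ 1.167 mm per year.
Specimen B: 680 density bands at 2 per year is 680 / 2 = 340 years. Length of B = 1.167 × 340 = 396.8 mm.

396.8 mm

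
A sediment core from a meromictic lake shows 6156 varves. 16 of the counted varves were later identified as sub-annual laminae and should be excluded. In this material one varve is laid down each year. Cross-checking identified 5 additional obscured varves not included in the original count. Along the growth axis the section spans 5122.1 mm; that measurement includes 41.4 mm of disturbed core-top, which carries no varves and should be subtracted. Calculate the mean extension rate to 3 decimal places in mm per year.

0.827 mm per year

True varve count = 6156 − 16 + 5 = 6145.
Removing the 41.4 mm offcut leaves 5122.1 − 41.4 = 5080.7 mm.
Extension rate ≈ 5080.7 / 6145 = 0.827 mm per year.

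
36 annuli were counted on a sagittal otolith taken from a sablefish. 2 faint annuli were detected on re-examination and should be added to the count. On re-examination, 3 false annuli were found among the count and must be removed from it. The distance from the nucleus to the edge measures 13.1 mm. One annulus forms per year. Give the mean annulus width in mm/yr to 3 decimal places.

0.374 mm/yr

Adjusted count: 36 − 3 + 2 = 35 annuli.
Mean rate = 13.1 mm / 35 years ≈ 0.374 mm/yr.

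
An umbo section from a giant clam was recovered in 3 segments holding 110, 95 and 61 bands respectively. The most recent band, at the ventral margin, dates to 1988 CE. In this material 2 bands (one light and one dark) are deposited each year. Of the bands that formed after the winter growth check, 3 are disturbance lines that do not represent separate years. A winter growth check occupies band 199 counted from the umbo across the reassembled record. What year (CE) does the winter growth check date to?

1956 CE

Total bands = 110 + 95 + 61 = 266.
266 − 199 = 67 bands lie beyond the winter growth check toward the ventral margin.
Removing the 3 false bands leaves 67 − 3 = 64 true bands beyond the winter growth check.
64 bands at 2 per year is 64 / 2 = 32 years.
1988 − 32 = 1956 CE.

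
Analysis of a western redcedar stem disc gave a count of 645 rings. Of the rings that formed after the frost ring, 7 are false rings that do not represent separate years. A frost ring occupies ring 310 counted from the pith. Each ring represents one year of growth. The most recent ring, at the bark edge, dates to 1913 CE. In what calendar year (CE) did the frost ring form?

The frost ring sits at ring 310 from the pith, so 645 − 310 = 335 rings formed after it.
Excluding 7 false rings: 335 − 7 = 328.
Counting back 328 years from 1913 CE places the frost ring in 1913 − 328 = 1585 CE.

1585 CE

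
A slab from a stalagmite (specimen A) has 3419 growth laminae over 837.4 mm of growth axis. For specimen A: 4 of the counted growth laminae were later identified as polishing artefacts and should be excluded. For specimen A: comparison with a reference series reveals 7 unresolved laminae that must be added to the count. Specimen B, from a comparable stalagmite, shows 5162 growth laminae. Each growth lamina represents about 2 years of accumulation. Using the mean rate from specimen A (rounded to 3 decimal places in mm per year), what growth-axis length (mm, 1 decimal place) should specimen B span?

1259.5 mm

Specimen A: true growth lamina count = 3419 − 4 + 7 = 3422.
Specimen A: at 2 years per growth lamina, 3422 × 2 = 6844 years.
A: Extension rate ≈ 837.4 / 6844 = 0.122 mm per year.
Specimen B: at 2 years per growth lamina, 5162 × 2 = 10324 years. Length of B = 0.122 × 10324 = 1259.5 mm.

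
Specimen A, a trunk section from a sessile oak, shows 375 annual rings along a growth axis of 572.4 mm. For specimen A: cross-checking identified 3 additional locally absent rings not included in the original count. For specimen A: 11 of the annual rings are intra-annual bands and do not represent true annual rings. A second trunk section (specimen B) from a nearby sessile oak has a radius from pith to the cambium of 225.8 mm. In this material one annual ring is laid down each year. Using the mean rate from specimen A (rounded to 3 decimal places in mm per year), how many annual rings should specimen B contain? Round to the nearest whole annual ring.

Specimen A: true annual ring count = 375 − 11 + 3 = 367.
A: Mean rate = 572.4 mm / 367 years ≈ 1.560 mm/yr.
For B, 225.8 / 1.560 = 144.74 years ≈ 145 annual rings.

145 annual rings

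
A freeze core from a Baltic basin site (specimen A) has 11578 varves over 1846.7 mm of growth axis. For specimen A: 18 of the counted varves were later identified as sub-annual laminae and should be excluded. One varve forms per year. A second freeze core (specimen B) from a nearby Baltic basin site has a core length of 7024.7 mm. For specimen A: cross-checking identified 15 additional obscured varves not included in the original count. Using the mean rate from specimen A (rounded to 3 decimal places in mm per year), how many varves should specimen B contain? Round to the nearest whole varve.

Specimen A: correcting the raw count gives 11578 − 18 + 15 = 11575 true varves.
A: Mean rate = 1846.7 mm / 11575 years ≈ 0.160 mm/yr.
Specimen B: 7024.7 mm / 0.160 mm per year = 43904.38 years ≈ 43904 varves.

43904 varves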